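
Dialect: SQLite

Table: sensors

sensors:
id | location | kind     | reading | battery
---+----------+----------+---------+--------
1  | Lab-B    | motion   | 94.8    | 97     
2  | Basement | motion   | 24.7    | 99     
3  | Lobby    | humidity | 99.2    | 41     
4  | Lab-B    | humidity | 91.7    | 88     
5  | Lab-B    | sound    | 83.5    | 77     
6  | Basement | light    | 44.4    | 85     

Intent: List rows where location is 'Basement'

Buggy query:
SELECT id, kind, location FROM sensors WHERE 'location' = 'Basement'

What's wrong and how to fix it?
Bug: 'location' in single quotes is a string literal, not the column; the comparison is literal-vs-literal and never true

Fix: Remove the quotes around the column name (or use double quotes for an identifier)

Corrected query:
SELECT id, kind, location FROM sensors WHERE location = 'Basement'

Result:
id | kind   | location
---+--------+---------
2  | motion | Basement
6  | light  | Basement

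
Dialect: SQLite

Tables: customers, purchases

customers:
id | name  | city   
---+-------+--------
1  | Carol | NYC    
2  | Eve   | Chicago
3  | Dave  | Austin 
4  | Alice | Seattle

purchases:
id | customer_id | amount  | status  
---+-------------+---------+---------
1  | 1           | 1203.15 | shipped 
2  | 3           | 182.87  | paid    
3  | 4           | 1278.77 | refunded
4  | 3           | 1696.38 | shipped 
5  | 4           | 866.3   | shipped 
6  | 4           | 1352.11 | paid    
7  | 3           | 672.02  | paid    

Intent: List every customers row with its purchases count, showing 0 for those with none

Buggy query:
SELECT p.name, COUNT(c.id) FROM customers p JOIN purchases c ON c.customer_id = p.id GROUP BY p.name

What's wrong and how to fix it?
Bug: An inner join excludes parents with zero children

Fix: Use LEFT JOIN so parents without children still appear (COUNT(c.id) gives 0)

Corrected query:
SELECT p.name, COUNT(c.id) FROM customers p LEFT JOIN purchases c ON c.customer_id = p.id GROUP BY p.name

Result:
name  | COUNT(c.id)
------+------------
Alice | 3          
Carol | 1          
Dave  | 3          
Eve   | 0          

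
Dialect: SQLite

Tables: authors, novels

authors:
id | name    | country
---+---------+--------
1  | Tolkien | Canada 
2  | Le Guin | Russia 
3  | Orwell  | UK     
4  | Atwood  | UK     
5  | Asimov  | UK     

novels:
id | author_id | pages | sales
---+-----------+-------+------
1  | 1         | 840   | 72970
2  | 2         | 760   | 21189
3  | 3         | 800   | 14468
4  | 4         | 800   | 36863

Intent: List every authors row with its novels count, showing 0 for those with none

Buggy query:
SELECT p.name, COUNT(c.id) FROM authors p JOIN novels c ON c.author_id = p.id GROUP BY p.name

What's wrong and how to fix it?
Bug: An inner join excludes parents with zero children

Fix: Switch to LEFT JOIN to retain unmatched parent rows

Corrected query:
SELECT p.name, COUNT(c.id) FROM authors p LEFT JOIN novels c ON c.author_id = p.id GROUP BY p.name

Result:
name    | COUNT(c.id)
--------+------------
Asimov  | 0          
Atwood  | 1          
Le Guin | 1          
Orwell  | 1          
Tolkien | 1          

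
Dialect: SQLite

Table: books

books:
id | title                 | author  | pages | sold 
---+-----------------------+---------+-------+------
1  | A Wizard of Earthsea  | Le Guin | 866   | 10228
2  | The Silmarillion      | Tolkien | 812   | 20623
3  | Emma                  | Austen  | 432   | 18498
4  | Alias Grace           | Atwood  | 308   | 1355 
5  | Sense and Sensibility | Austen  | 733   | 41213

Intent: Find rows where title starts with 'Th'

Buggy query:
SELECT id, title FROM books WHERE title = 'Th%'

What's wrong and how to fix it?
Bug: Wildcards only work with LIKE; '=' treats '%' as a literal character

Fix: Use LIKE for wildcard pattern matching

Corrected query:
SELECT id, title FROM books WHERE title LIKE 'Th%'

Result:
id | title           
---+-----------------
2  | The Silmarillion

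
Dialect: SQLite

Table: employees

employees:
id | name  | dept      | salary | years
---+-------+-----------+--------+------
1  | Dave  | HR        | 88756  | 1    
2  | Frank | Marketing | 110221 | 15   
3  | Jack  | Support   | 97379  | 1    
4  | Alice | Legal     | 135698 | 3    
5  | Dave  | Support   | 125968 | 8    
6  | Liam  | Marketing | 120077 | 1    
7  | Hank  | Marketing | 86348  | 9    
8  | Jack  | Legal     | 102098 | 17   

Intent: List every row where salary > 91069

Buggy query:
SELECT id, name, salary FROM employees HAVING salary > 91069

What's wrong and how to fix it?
Bug: This is a non-aggregate query (no GROUP BY, no aggregates), so in SQLite the HAVING clause is invalid here; a row-level condition belongs in WHERE

Fix: Use WHERE for row-level filtering

Corrected query:
SELECT id, name, salary FROM employees WHERE salary > 91069

Result:
id | name  | salary
---+-------+-------
2  | Frank | 110221
3  | Jack  | 97379 
4  | Alice | 135698
5  | Dave  | 125968
6  | Liam  | 120077
8  | Jack  | 102098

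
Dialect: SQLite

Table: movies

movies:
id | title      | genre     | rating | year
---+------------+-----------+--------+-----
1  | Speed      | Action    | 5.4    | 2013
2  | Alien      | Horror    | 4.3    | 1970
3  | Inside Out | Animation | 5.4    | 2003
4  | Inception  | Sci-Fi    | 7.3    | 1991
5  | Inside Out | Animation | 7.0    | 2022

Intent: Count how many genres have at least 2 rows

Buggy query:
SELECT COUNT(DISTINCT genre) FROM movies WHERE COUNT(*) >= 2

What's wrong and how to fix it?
Bug: COUNT(*) cannot appear in WHERE; the per-group count doesn't exist yet

Fix: Use a subquery that GROUPs and filters with HAVING, then count its rows

Corrected query:
SELECT COUNT(*) FROM (SELECT genre FROM movies GROUP BY genre HAVING COUNT(*) >= 2)

Result:
COUNT(*)
--------
1       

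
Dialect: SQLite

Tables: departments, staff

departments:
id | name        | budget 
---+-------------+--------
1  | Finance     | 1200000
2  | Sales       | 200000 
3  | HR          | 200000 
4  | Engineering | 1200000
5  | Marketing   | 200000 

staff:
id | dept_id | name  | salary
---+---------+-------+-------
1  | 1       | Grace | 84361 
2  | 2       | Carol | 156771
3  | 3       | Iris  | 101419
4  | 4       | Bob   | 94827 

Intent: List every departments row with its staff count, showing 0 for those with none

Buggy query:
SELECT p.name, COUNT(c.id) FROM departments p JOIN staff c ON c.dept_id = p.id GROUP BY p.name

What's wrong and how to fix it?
Bug: An inner join excludes parents with zero children

Fix: Switch to LEFT JOIN to retain unmatched parent rows

Corrected query:
SELECT p.name, COUNT(c.id) FROM departments p LEFT JOIN staff c ON c.dept_id = p.id GROUP BY p.name

Result:
name        | COUNT(c.id)
------------+------------
Engineering | 1          
Finance     | 1          
HR          | 1          
Marketing   | 0          
Sales       | 1          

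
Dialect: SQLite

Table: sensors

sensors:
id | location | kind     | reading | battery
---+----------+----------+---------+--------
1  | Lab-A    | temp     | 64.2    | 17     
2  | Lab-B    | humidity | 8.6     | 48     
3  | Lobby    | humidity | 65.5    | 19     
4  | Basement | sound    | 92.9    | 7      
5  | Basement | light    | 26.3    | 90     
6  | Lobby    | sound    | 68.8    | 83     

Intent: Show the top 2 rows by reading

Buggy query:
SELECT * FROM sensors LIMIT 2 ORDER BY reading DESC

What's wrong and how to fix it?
Bug: ORDER BY cannot follow LIMIT; LIMIT is the final clause

Fix: Sort with ORDER BY, then apply LIMIT

Corrected query:
SELECT * FROM sensors ORDER BY reading DESC LIMIT 2

Result:
id | location | kind  | reading | battery
---+----------+-------+---------+--------
4  | Basement | sound | 92.9    | 7      
6  | Lobby    | sound | 68.8    | 83     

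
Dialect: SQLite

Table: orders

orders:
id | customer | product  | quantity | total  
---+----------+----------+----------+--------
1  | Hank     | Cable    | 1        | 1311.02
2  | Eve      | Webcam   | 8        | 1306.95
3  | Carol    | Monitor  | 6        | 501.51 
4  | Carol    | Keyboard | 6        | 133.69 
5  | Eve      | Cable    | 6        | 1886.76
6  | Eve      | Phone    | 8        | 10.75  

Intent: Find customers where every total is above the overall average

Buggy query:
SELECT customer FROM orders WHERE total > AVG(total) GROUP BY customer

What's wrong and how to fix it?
Bug: AVG() is an aggregate; it can't sit directly in WHERE

Fix: Compute the overall average in a scalar subquery and compare each group's MIN against it in HAVING

Corrected query:
SELECT customer FROM orders GROUP BY customer HAVING MIN(total) > (SELECT AVG(total) FROM orders)

Result:
customer
--------
Hank    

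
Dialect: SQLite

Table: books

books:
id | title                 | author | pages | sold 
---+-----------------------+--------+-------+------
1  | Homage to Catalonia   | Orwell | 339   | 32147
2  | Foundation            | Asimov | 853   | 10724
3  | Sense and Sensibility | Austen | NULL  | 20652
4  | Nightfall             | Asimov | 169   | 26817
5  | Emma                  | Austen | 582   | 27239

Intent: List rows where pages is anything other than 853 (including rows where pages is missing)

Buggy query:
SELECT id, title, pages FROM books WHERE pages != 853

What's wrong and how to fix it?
Bug: Inequality against NULL is unknown, not true; rows with NULL are dropped

Fix: Handle NULL separately with IS NULL alongside the inequality

Corrected query:
SELECT id, title, pages FROM books WHERE pages != 853 OR pages IS NULL

Result:
id | title                 | pages
---+-----------------------+------
1  | Homage to Catalonia   | 339  
3  | Sense and Sensibility | NULL 
4  | Nightfall             | 169  
5  | Emma                  | 582  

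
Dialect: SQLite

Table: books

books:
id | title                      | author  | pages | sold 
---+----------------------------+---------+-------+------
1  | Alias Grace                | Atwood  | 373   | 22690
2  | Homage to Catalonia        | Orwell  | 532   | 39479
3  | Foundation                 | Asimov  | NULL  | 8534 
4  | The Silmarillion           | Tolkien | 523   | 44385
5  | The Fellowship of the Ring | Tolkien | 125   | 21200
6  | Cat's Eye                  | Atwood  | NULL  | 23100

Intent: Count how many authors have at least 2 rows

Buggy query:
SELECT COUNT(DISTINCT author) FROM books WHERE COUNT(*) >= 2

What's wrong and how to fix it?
Bug: WHERE filters individual rows, not groups, so a group-level COUNT is invalid there

Fix: Use a subquery that GROUPs and filters with HAVING, then count its rows

Corrected query:
SELECT COUNT(*) FROM (SELECT author FROM books GROUP BY author HAVING COUNT(*) >= 2)

Result:
COUNT(*)
--------
2       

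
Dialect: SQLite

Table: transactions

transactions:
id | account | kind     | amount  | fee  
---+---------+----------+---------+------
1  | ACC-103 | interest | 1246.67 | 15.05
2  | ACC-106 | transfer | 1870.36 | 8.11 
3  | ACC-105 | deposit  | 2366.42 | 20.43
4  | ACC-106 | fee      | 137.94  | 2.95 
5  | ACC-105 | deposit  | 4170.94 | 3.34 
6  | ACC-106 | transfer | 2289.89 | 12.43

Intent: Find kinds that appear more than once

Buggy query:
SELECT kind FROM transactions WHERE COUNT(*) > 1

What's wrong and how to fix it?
Bug: COUNT(*) is an aggregate and cannot be used in WHERE

Fix: GROUP BY kind, then filter groups with HAVING COUNT(*) > 1

Corrected query:
SELECT kind FROM transactions GROUP BY kind HAVING COUNT(*) > 1

Result:
kind    
--------
deposit 
transfer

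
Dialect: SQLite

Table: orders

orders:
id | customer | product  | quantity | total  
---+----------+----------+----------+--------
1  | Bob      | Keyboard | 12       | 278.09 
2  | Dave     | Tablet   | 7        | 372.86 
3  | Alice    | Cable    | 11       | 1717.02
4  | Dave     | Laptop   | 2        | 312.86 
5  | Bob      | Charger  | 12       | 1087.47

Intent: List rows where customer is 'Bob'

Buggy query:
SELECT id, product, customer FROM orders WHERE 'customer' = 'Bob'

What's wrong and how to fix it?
Bug: 'customer' in single quotes is a string literal, not the column; the comparison is literal-vs-literal and never true

Fix: Remove the quotes around the column name (or use double quotes for an identifier)

Corrected query:
SELECT id, product, customer FROM orders WHERE customer = 'Bob'

Result:
id | product  | customer
---+----------+---------
1  | Keyboard | Bob     
5  | Charger  | Bob     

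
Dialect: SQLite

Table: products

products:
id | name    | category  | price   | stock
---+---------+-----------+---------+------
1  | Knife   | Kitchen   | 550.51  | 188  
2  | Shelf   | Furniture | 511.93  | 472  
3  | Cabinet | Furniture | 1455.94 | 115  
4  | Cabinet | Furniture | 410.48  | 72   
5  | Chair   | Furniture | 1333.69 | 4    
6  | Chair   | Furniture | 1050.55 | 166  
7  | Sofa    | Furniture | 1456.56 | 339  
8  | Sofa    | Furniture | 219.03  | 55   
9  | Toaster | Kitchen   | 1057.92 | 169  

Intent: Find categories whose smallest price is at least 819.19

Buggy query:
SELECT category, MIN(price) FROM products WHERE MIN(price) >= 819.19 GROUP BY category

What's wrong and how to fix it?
Bug: MIN() in WHERE is a misuse of aggregate

Fix: Use HAVING for the per-group MIN condition

Corrected query:
SELECT category, MIN(price) FROM products GROUP BY category HAVING MIN(price) >= 819.19

Result:
(no rows)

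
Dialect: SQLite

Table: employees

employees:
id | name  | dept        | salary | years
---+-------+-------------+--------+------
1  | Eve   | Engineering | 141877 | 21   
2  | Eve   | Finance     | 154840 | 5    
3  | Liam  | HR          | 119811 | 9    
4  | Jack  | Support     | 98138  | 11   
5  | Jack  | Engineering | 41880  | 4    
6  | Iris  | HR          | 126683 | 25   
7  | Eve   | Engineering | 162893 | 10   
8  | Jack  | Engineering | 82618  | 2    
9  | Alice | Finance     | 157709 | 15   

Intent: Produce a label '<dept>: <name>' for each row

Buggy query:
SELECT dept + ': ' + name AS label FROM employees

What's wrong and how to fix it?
Bug: SQLite uses || for string concatenation; + coerces text to numbers (yielding 0)

Fix: Replace + with || to concatenate text

Corrected query:
SELECT dept || ': ' || name AS label FROM employees

Result:
label            
-----------------
Engineering: Eve 
Finance: Eve     
HR: Liam         
Support: Jack    
Engineering: Jack
HR: Iris         
Engineering: Eve 
Engineering: Jack
Finance: Alice   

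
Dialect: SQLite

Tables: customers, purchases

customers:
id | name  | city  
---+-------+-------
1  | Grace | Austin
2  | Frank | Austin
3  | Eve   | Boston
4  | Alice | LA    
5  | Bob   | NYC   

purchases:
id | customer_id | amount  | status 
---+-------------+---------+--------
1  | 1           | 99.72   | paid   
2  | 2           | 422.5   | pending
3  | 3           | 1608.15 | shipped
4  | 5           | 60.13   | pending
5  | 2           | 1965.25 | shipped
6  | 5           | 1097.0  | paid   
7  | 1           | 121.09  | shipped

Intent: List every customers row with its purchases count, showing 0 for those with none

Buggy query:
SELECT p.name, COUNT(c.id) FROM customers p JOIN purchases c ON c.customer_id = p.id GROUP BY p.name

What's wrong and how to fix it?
Bug: INNER JOIN drops customers rows that have no matching purchases rows

Fix: Use LEFT JOIN so parents without children still appear (COUNT(c.id) gives 0)

Corrected query:
SELECT p.name, COUNT(c.id) FROM customers p LEFT JOIN purchases c ON c.customer_id = p.id GROUP BY p.name

Result:
name  | COUNT(c.id)
------+------------
Alice | 0          
Bob   | 2          
Eve   | 1          
Frank | 2          
Grace | 2          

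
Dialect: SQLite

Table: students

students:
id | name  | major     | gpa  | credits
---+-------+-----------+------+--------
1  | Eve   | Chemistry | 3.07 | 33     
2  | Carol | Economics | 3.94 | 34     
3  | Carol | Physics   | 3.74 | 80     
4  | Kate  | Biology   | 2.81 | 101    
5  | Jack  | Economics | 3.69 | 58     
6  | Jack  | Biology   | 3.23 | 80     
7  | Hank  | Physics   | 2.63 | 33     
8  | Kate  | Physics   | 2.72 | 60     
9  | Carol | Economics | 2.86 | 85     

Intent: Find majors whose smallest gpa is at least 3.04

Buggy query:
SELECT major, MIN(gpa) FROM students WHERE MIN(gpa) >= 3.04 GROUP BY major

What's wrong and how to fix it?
Bug: MIN() in WHERE is a misuse of aggregate

Fix: Use HAVING for the per-group MIN condition

Corrected query:
SELECT major, MIN(gpa) FROM students GROUP BY major HAVING MIN(gpa) >= 3.04

Result:
major     | MIN(gpa)
----------+---------
Chemistry | 3.07    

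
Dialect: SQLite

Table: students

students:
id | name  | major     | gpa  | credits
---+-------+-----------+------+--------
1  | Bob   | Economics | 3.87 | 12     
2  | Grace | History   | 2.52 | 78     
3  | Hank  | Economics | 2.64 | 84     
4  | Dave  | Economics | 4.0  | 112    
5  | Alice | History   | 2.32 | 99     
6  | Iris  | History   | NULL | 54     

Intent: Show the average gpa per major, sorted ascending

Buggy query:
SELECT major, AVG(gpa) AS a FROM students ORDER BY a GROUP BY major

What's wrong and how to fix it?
Bug: ORDER BY appears before GROUP BY; SQL clause order requires GROUP BY first

Fix: Move ORDER BY to the end, after GROUP BY

Corrected query:
SELECT major, AVG(gpa) AS a FROM students GROUP BY major ORDER BY a

Result:
major     | a       
----------+---------
History   | 2.42    
Economics | 3.503333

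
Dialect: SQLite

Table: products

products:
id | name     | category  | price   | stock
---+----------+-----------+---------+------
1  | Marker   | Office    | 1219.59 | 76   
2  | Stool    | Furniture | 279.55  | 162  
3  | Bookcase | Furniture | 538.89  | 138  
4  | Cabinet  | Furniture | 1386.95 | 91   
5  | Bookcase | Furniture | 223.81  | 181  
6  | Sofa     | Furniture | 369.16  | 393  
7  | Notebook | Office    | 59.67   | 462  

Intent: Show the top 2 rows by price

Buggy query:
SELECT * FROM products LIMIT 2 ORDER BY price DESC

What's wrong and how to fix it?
Bug: ORDER BY cannot follow LIMIT; LIMIT is the final clause

Fix: Swap the clauses: ORDER BY first, then LIMIT

Corrected query:
SELECT * FROM products ORDER BY price DESC LIMIT 2

Result:
id | name    | category  | price   | stock
---+---------+-----------+---------+------
4  | Cabinet | Furniture | 1386.95 | 91   
1  | Marker  | Office    | 1219.59 | 76   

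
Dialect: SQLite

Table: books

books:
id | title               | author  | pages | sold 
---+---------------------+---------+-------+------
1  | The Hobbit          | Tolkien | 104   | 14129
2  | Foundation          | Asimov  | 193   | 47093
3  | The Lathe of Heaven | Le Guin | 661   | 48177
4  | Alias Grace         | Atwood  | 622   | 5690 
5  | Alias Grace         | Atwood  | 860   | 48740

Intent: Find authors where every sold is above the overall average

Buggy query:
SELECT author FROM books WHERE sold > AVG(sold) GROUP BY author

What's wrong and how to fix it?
Bug: AVG() is an aggregate; it can't sit directly in WHERE

Fix: Use a subquery for AVG and a HAVING MIN(...) filter so the condition holds for every row in the group

Corrected query:
SELECT author FROM books GROUP BY author HAVING MIN(sold) > (SELECT AVG(sold) FROM books)

Result:
author 
-------
Asimov 
Le Guin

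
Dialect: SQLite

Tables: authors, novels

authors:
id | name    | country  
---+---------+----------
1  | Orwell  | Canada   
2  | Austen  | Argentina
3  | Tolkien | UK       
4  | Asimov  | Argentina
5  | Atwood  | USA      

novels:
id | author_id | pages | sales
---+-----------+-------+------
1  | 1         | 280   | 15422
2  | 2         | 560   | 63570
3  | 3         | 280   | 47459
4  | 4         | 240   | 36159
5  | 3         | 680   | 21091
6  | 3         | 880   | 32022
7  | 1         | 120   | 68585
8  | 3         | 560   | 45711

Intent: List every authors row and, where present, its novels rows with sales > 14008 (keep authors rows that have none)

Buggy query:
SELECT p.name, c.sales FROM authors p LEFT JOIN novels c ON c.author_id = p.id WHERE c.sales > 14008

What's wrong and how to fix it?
Bug: Filtering c.sales in WHERE discards the NULL rows produced by LEFT JOIN, turning it into an inner join

Fix: Put 'c.sales > 14008' in the JOIN's ON clause instead of WHERE

Corrected query:
SELECT p.name, c.sales FROM authors p LEFT JOIN novels c ON c.author_id = p.id AND c.sales > 14008

Result:
name    | sales
--------+------
Orwell  | 15422
Orwell  | 68585
Austen  | 63570
Tolkien | 21091
Tolkien | 32022
Tolkien | 45711
Tolkien | 47459
Asimov  | 36159
Atwood  | NULL 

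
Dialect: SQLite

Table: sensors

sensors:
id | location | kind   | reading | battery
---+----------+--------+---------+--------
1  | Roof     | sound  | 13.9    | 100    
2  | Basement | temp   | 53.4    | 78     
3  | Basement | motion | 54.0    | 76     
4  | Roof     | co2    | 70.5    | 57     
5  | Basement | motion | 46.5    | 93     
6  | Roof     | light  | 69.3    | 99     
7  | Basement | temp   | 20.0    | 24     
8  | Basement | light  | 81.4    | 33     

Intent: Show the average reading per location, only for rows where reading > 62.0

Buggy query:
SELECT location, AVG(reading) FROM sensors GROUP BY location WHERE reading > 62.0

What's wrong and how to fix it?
Bug: WHERE cannot follow GROUP BY

Fix: Move the WHERE clause before GROUP BY

Corrected query:
SELECT location, AVG(reading) FROM sensors WHERE reading > 62.0 GROUP BY location

Result:
location | AVG(reading)
---------+-------------
Basement | 81.4        
Roof     | 69.9        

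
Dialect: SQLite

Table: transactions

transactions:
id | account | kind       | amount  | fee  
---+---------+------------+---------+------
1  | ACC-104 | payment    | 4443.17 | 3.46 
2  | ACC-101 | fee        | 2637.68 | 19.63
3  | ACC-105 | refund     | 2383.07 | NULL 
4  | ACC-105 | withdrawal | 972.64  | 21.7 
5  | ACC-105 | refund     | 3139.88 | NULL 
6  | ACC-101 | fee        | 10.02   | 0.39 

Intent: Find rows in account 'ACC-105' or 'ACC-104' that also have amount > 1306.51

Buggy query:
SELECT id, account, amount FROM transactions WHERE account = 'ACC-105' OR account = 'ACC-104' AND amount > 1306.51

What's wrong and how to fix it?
Bug: Without parentheses, AND is evaluated before OR, so the amount filter only applies to the 'ACC-104' branch

Fix: Group the OR with parentheses (or use IN), then AND the threshold

Corrected query:
SELECT id, account, amount FROM transactions WHERE (account = 'ACC-105' OR account = 'ACC-104') AND amount > 1306.51

Result:
id | account | amount 
---+---------+--------
1  | ACC-104 | 4443.17
3  | ACC-105 | 2383.07
5  | ACC-105 | 3139.88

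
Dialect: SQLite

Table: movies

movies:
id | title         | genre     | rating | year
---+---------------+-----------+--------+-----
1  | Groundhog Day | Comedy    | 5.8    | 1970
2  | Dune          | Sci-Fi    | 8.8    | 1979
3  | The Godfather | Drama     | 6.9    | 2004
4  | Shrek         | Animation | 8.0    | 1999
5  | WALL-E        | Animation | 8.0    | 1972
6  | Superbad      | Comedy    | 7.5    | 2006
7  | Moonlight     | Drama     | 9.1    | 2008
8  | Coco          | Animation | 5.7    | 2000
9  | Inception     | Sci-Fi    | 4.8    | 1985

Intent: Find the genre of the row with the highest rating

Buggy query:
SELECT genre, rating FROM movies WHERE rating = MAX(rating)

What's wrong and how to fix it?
Bug: MAX(rating) is an aggregate and cannot be used directly in WHERE

Fix: Use a subquery: WHERE rating = (SELECT MAX(rating) FROM movies)

Corrected query:
SELECT genre, rating FROM movies WHERE rating = (SELECT MAX(rating) FROM movies)

Result:
genre | rating
------+-------
Drama | 9.1   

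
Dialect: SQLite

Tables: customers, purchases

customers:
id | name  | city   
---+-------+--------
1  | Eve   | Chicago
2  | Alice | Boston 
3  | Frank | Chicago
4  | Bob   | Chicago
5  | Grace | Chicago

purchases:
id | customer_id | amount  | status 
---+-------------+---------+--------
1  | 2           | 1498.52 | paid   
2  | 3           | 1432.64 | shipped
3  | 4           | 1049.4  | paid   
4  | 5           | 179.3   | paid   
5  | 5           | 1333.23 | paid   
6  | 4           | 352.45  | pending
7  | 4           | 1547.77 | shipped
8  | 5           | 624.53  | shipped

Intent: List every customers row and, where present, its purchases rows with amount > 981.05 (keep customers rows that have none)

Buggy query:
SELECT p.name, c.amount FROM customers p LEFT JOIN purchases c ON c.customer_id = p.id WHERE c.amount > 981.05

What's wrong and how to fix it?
Bug: A WHERE condition on the right-hand table after LEFT JOIN drops unmatched parents

Fix: Move the right-table condition into the ON clause so unmatched parents are kept

Corrected query:
SELECT p.name, c.amount FROM customers p LEFT JOIN purchases c ON c.customer_id = p.id AND c.amount > 981.05

Result:
name  | amount 
------+--------
Eve   | NULL   
Alice | 1498.52
Frank | 1432.64
Bob   | 1049.4 
Bob   | 1547.77
Grace | 1333.23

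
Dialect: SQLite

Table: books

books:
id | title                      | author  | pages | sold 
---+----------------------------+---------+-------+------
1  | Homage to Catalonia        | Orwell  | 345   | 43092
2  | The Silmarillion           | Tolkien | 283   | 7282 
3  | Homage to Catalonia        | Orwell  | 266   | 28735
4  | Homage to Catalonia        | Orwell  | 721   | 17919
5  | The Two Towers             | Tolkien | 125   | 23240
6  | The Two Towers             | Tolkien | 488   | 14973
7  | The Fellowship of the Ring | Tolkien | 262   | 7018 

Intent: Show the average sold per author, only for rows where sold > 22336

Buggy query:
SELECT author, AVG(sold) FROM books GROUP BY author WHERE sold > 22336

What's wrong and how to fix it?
Bug: WHERE cannot follow GROUP BY

Fix: Move the WHERE clause before GROUP BY

Corrected query:
SELECT author, AVG(sold) FROM books WHERE sold > 22336 GROUP BY author

Result:
author  | AVG(sold)
--------+----------
Orwell  | 35913.5  
Tolkien | 23240    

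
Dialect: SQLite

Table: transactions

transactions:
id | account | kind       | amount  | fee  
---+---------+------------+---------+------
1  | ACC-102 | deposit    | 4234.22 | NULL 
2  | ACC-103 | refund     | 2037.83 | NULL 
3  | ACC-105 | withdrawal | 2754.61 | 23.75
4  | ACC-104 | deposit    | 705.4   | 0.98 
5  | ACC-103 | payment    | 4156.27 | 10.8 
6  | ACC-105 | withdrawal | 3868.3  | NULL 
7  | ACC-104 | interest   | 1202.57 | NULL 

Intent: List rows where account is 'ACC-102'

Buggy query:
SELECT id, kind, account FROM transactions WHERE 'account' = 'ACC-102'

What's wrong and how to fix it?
Bug: 'account' in single quotes is a string literal, not the column; the comparison is literal-vs-literal and never true

Fix: Remove the quotes around the column name (or use double quotes for an identifier)

Corrected query:
SELECT id, kind, account FROM transactions WHERE account = 'ACC-102'

Result:
id | kind    | account
---+---------+--------
1  | deposit | ACC-102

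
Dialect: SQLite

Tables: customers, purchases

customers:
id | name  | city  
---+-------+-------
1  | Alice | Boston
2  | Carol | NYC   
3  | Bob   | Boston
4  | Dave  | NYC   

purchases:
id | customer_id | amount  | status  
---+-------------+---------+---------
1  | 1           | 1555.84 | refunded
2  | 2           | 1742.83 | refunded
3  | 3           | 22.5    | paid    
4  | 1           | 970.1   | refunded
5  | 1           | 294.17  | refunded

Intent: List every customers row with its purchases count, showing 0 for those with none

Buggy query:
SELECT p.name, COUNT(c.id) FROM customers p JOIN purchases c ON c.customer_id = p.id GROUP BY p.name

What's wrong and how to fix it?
Bug: An inner join excludes parents with zero children

Fix: Use LEFT JOIN so parents without children still appear (COUNT(c.id) gives 0)

Corrected query:
SELECT p.name, COUNT(c.id) FROM customers p LEFT JOIN purchases c ON c.customer_id = p.id GROUP BY p.name

Result:
name  | COUNT(c.id)
------+------------
Alice | 3          
Bob   | 1          
Carol | 1          
Dave  | 0          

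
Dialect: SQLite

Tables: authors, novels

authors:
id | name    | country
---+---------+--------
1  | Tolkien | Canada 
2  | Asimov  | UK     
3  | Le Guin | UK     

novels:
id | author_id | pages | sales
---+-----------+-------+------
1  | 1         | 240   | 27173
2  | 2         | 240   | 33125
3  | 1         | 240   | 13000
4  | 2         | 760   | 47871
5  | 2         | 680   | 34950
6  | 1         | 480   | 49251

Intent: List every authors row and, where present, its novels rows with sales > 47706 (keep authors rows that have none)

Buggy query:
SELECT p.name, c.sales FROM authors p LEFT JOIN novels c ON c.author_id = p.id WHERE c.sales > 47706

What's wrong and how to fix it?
Bug: Filtering c.sales in WHERE discards the NULL rows produced by LEFT JOIN, turning it into an inner join

Fix: Move the right-table condition into the ON clause so unmatched parents are kept

Corrected query:
SELECT p.name, c.sales FROM authors p LEFT JOIN novels c ON c.author_id = p.id AND c.sales > 47706

Result:
name    | sales
--------+------
Tolkien | 49251
Asimov  | 47871
Le Guin | NULL 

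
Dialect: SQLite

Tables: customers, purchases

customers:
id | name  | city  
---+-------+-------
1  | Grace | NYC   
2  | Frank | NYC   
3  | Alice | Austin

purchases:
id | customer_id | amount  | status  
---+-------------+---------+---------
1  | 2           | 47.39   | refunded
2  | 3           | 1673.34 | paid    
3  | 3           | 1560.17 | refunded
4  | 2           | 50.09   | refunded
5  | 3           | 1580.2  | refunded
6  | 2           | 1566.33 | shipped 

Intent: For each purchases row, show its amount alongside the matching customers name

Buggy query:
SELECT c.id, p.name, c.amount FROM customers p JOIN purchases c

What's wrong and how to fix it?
Bug: JOIN with no ON clause produces a cartesian product; every purchases row pairs with every customers row

Fix: Specify the join condition linking the foreign key to the parent id

Corrected query:
SELECT c.id, p.name, c.amount FROM customers p JOIN purchases c ON c.customer_id = p.id

Result:
id | name  | amount 
---+-------+--------
1  | Frank | 47.39  
2  | Alice | 1673.34
3  | Alice | 1560.17
4  | Frank | 50.09  
5  | Alice | 1580.2 
6  | Frank | 1566.33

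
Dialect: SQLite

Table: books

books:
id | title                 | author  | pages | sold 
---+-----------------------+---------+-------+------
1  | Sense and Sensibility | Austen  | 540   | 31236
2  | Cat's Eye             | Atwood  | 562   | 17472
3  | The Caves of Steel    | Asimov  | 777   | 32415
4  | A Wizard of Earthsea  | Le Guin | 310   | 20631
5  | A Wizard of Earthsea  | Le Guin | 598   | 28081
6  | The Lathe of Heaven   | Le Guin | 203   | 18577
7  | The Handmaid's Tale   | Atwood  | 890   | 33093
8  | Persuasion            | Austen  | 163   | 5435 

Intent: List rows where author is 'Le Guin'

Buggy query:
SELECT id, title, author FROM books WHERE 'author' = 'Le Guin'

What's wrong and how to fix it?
Bug: Single quotes denote string literals in SQL; the column name is being compared as a constant string

Fix: Remove the quotes around the column name (or use double quotes for an identifier)

Corrected query:
SELECT id, title, author FROM books WHERE author = 'Le Guin'

Result:
id | title                | author 
---+----------------------+--------
4  | A Wizard of Earthsea | Le Guin
5  | A Wizard of Earthsea | Le Guin
6  | The Lathe of Heaven  | Le Guin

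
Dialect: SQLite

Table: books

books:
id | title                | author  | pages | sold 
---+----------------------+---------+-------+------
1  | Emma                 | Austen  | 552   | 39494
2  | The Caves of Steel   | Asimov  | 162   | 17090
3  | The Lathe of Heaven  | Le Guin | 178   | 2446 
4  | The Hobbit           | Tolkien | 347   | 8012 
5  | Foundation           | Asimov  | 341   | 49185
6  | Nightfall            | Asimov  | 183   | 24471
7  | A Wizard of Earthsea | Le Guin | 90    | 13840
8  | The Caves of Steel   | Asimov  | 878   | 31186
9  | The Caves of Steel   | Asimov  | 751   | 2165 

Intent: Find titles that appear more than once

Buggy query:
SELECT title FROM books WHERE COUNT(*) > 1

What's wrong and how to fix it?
Bug: WHERE can't reference COUNT(*); aggregates are computed after WHERE

Fix: GROUP BY title, then filter groups with HAVING COUNT(*) > 1

Corrected query:
SELECT title FROM books GROUP BY title HAVING COUNT(*) > 1

Result:
title             
------------------
The Caves of Steel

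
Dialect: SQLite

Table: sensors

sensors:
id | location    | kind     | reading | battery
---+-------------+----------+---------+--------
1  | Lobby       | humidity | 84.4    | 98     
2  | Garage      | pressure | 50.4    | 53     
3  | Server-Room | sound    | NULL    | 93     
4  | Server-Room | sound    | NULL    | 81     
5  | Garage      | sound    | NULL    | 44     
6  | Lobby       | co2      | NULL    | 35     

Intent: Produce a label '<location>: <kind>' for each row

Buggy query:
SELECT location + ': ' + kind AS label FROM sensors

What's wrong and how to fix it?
Bug: SQLite uses || for string concatenation; + coerces text to numbers (yielding 0)

Fix: Use the || operator for string concatenation

Corrected query:
SELECT location || ': ' || kind AS label FROM sensors

Result:
label             
------------------
Lobby: humidity   
Garage: pressure  
Server-Room: sound
Server-Room: sound
Garage: sound     
Lobby: co2        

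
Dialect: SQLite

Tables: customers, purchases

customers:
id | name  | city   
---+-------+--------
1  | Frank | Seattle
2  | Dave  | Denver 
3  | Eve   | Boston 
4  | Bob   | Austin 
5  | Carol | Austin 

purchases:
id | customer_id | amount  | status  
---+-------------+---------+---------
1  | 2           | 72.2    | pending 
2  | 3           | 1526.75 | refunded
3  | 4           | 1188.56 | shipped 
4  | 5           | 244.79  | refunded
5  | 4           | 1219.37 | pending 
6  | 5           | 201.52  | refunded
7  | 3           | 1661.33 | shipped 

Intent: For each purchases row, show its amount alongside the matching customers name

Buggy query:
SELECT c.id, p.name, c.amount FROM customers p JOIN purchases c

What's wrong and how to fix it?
Bug: Missing join condition: each purchases row is matched to all customers rows instead of just its own

Fix: Specify the join condition linking the foreign key to the parent id

Corrected query:
SELECT c.id, p.name, c.amount FROM customers p JOIN purchases c ON c.customer_id = p.id

Result:
id | name  | amount 
---+-------+--------
1  | Dave  | 72.2   
2  | Eve   | 1526.75
3  | Bob   | 1188.56
4  | Carol | 244.79 
5  | Bob   | 1219.37
6  | Carol | 201.52 
7  | Eve   | 1661.33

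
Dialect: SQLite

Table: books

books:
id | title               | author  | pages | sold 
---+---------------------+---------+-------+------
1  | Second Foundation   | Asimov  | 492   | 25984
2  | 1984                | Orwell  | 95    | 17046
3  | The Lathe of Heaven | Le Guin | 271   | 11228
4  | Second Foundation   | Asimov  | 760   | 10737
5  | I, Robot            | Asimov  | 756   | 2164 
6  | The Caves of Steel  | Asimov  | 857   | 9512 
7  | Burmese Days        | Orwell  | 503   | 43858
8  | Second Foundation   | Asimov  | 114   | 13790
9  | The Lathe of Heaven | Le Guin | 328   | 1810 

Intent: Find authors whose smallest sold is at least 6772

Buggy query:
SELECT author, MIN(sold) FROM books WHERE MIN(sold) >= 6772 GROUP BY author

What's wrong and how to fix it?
Bug: Aggregates like MIN are computed per group after WHERE runs

Fix: Replace WHERE with HAVING after the GROUP BY

Corrected query:
SELECT author, MIN(sold) FROM books GROUP BY author HAVING MIN(sold) >= 6772

Result:
author | MIN(sold)
-------+----------
Orwell | 17046    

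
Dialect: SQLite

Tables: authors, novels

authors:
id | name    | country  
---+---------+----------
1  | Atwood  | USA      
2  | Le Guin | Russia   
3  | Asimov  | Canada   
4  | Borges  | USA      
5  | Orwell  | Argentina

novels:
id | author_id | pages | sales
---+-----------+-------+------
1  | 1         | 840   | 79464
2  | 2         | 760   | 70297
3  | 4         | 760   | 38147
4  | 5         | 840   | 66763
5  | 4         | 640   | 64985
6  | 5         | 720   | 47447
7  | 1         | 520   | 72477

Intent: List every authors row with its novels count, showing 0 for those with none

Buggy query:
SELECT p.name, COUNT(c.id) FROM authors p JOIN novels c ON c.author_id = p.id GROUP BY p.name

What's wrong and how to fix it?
Bug: INNER JOIN drops authors rows that have no matching novels rows

Fix: Switch to LEFT JOIN to retain unmatched parent rows

Corrected query:
SELECT p.name, COUNT(c.id) FROM authors p LEFT JOIN novels c ON c.author_id = p.id GROUP BY p.name

Result:
name    | COUNT(c.id)
--------+------------
Asimov  | 0          
Atwood  | 2          
Borges  | 2          
Le Guin | 1          
Orwell  | 2          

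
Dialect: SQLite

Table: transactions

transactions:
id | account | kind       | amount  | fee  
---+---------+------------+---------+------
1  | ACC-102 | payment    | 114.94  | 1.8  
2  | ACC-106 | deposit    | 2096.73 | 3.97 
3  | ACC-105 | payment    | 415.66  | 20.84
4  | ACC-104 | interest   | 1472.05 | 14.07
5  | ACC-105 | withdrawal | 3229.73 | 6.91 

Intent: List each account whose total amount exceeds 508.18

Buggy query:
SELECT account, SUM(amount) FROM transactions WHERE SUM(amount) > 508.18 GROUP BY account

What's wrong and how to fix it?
Bug: WHERE runs before GROUP BY, so aggregates aren't available there

Fix: Move the aggregate condition to a HAVING clause

Corrected query:
SELECT account, SUM(amount) FROM transactions GROUP BY account HAVING SUM(amount) > 508.18

Result:
account | SUM(amount)
--------+------------
ACC-104 | 1472.05    
ACC-105 | 3645.39    
ACC-106 | 2096.73    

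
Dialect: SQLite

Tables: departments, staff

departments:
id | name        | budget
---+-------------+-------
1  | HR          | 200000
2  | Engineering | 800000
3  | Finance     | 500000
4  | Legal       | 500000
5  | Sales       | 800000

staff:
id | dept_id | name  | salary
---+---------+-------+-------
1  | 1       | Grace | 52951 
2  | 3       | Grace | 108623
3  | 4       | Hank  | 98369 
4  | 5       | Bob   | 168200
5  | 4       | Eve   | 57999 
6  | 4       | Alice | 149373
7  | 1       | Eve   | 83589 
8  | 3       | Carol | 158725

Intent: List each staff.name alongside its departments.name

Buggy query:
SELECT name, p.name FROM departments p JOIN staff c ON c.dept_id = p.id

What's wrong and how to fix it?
Bug: 'name' exists in both joined tables, so the database can't tell which one is meant

Fix: Qualify the column with its table alias (c.name)

Corrected query:
SELECT c.name, p.name FROM departments p JOIN staff c ON c.dept_id = p.id

Result:
name  | name   
------+--------
Grace | HR     
Grace | Finance
Hank  | Legal  
Bob   | Sales  
Eve   | Legal  
Alice | Legal  
Eve   | HR     
Carol | Finance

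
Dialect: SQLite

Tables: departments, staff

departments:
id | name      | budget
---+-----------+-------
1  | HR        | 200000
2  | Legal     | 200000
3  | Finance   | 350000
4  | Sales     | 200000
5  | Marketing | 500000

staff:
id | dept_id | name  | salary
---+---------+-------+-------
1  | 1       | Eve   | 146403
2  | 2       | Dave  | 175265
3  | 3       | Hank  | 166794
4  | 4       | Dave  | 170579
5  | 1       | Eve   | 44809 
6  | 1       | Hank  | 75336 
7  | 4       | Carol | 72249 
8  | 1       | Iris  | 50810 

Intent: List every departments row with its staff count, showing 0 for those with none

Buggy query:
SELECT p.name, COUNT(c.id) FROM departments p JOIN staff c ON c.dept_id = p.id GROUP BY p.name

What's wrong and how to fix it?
Bug: An inner join excludes parents with zero children

Fix: Switch to LEFT JOIN to retain unmatched parent rows

Corrected query:
SELECT p.name, COUNT(c.id) FROM departments p LEFT JOIN staff c ON c.dept_id = p.id GROUP BY p.name

Result:
name      | COUNT(c.id)
----------+------------
Finance   | 1          
HR        | 4          
Legal     | 1          
Marketing | 0          
Sales     | 2          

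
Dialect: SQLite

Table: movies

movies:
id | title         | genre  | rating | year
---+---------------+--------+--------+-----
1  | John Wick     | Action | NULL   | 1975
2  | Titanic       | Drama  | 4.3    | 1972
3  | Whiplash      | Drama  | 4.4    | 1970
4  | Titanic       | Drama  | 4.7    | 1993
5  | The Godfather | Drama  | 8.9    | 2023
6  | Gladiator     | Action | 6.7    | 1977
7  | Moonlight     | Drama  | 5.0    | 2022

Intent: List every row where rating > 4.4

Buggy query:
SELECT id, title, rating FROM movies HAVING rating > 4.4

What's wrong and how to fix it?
Bug: This is a non-aggregate query (no GROUP BY, no aggregates), so in SQLite the HAVING clause is invalid here; a row-level condition belongs in WHERE

Fix: Use WHERE for row-level filtering

Corrected query:
SELECT id, title, rating FROM movies WHERE rating > 4.4

Result:
id | title         | rating
---+---------------+-------
4  | Titanic       | 4.7   
5  | The Godfather | 8.9   
6  | Gladiator     | 6.7   
7  | Moonlight     | 5     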